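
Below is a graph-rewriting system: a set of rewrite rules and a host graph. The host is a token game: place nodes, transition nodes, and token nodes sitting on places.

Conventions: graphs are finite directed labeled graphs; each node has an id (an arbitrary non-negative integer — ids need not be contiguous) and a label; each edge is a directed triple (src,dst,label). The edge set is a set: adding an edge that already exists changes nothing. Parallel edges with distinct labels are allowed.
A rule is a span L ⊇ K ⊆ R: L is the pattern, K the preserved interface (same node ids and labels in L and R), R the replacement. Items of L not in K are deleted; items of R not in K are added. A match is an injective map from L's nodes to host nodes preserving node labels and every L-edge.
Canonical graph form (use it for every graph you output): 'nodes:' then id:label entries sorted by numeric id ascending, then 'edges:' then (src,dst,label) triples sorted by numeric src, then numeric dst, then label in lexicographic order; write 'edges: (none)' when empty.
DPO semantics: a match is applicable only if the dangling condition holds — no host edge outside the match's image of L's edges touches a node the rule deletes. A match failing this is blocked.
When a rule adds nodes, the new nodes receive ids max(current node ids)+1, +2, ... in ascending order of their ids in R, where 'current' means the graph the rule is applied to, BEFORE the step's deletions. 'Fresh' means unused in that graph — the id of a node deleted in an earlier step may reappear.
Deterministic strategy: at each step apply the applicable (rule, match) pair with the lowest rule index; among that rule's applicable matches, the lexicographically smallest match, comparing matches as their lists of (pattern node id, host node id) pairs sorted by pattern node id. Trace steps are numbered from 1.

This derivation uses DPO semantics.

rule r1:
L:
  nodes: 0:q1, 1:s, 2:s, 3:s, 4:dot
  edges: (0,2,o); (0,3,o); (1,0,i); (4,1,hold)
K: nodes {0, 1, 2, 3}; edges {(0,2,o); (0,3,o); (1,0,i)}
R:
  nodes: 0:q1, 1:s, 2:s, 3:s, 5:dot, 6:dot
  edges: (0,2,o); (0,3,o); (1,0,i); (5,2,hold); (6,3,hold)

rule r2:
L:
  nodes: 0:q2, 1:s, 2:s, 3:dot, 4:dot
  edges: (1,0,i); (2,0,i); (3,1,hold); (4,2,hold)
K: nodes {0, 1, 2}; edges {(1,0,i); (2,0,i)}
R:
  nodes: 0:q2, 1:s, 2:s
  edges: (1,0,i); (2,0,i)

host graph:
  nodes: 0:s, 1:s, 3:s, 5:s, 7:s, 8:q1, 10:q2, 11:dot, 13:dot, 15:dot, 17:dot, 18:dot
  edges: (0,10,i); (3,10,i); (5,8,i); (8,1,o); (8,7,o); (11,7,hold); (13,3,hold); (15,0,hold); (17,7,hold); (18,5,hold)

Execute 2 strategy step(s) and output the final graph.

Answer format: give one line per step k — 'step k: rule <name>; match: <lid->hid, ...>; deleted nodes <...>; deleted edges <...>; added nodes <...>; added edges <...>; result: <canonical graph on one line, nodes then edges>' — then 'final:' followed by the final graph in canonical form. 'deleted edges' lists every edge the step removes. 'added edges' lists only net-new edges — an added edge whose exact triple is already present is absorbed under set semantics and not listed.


step 1: rule r1; match: 0->8, 1->5, 2->1, 3->7, 4->18; deleted nodes 18; deleted edges (18,5,hold); added nodes 19, 20; added edges (19,1,hold); (20,7,hold); result: nodes: 0:s, 1:s, 3:s, 5:s, 7:s, 8:q1, 10:q2, 11:dot, 13:dot, 15:dot, 17:dot, 19:dot, 20:dot edges: (0,10,i); (3,10,i); (5,8,i); (8,1,o); (8,7,o); (11,7,hold); (13,3,hold); (15,0,hold); (17,7,hold); (19,1,hold); (20,7,hold)
step 2: rule r2; match: 0->10, 1->0, 2->3, 3->15, 4->13; deleted nodes 13, 15; deleted edges (13,3,hold); (15,0,hold); added nodes (none); added edges (none); result: nodes: 0:s, 1:s, 3:s, 5:s, 7:s, 8:q1, 10:q2, 11:dot, 17:dot, 19:dot, 20:dot edges: (0,10,i); (3,10,i); (5,8,i); (8,1,o); (8,7,o); (11,7,hold); (17,7,hold); (19,1,hold); (20,7,hold)
final:
nodes: 0:s, 1:s, 3:s, 5:s, 7:s, 8:q1, 10:q2, 11:dot, 17:dot, 19:dot, 20:dot
edges: (0,10,i); (3,10,i); (5,8,i); (8,1,o); (8,7,o); (11,7,hold); (17,7,hold); (19,1,hold); (20,7,hold)


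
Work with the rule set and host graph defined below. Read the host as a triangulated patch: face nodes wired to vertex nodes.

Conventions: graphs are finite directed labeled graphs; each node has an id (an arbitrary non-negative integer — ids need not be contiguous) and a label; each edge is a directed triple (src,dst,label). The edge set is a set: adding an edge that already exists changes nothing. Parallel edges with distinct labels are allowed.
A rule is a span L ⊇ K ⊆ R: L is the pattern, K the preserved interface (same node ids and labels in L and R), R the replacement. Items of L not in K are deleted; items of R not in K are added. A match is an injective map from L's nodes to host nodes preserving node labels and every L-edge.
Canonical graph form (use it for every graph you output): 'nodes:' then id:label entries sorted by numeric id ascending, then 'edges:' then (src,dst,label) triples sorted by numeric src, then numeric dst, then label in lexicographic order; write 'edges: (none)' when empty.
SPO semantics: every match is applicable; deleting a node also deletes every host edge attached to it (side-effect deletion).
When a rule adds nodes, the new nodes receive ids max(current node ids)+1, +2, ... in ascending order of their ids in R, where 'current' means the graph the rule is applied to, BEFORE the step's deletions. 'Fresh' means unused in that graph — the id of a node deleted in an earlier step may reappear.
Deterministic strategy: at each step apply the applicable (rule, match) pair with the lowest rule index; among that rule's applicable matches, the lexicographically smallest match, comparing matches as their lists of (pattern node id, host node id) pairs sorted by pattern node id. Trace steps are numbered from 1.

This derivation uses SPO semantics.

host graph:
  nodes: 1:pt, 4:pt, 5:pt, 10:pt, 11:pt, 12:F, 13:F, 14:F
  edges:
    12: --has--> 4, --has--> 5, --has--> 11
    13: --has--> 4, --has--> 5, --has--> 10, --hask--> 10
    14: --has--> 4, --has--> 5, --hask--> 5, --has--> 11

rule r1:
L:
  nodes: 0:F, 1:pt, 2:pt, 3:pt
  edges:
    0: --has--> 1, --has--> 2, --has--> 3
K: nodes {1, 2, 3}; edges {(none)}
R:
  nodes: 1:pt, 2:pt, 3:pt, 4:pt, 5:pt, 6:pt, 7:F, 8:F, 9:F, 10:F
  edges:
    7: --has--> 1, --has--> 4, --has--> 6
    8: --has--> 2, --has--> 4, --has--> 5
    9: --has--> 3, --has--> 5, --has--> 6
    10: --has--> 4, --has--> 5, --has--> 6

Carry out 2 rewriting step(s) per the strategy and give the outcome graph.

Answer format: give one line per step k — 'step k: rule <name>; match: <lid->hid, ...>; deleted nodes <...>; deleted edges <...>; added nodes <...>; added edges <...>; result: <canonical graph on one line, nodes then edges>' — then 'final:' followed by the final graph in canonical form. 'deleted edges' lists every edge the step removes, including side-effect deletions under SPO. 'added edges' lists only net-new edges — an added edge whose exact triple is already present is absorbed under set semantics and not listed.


step 1: rule r1; match: 0->12, 1->4, 2->5, 3->11; deleted nodes 12; deleted edges (12,4,has); (12,5,has); (12,11,has); added nodes 15, 16, 17, 18, 19, 20, 21; added edges (18,4,has); (18,15,has); (18,17,has); (19,5,has); (19,15,has); (19,16,has); (20,11,has); (20,16,has); (20,17,has); (21,15,has); (21,16,has); (21,17,has); result: nodes: 1:pt, 4:pt, 5:pt, 10:pt, 11:pt, 13:F, 14:F, 15:pt, 16:pt, 17:pt, 18:F, 19:F, 20:F, 21:F edges: (13,4,has); (13,5,has); (13,10,has); (13,10,hask); (14,4,has); (14,5,has); (14,5,hask); (14,11,has); (18,4,has); (18,15,has); (18,17,has); (19,5,has); (19,15,has); (19,16,has); (20,11,has); (20,16,has); (20,17,has); (21,15,has); (21,16,has); (21,17,has)
step 2: rule r1; match: 0->13, 1->4, 2->5, 3->10; deleted nodes 13; deleted edges (13,4,has); (13,5,has); (13,10,has); (13,10,hask); added nodes 22, 23, 24, 25, 26, 27, 28; added edges (25,4,has); (25,22,has); (25,24,has); (26,5,has); (26,22,has); (26,23,has); (27,10,has); (27,23,has); (27,24,has); (28,22,has); (28,23,has); (28,24,has); result: nodes: 1:pt, 4:pt, 5:pt, 10:pt, 11:pt, 14:F, 15:pt, 16:pt, 17:pt, 18:F, 19:F, 20:F, 21:F, 22:pt, 23:pt, 24:pt, 25:F, 26:F, 27:F, 28:F edges: (14,4,has); (14,5,has); (14,5,hask); (14,11,has); (18,4,has); (18,15,has); (18,17,has); (19,5,has); (19,15,has); (19,16,has); (20,11,has); (20,16,has); (20,17,has); (21,15,has); (21,16,has); (21,17,has); (25,4,has); (25,22,has); (25,24,has); (26,5,has); (26,22,has); (26,23,has); (27,10,has); (27,23,has); (27,24,has); (28,22,has); (28,23,has); (28,24,has)
final:
nodes: 1:pt, 4:pt, 5:pt, 10:pt, 11:pt, 14:F, 15:pt, 16:pt, 17:pt, 18:F, 19:F, 20:F, 21:F, 22:pt, 23:pt, 24:pt, 25:F, 26:F, 27:F, 28:F
edges: (14,4,has); (14,5,has); (14,5,hask); (14,11,has); (18,4,has); (18,15,has); (18,17,has); (19,5,has); (19,15,has); (19,16,has); (20,11,has); (20,16,has); (20,17,has); (21,15,has); (21,16,has); (21,17,has); (25,4,has); (25,22,has); (25,24,has); (26,5,has); (26,22,has); (26,23,has); (27,10,has); (27,23,has); (27,24,has); (28,22,has); (28,23,has); (28,24,has)


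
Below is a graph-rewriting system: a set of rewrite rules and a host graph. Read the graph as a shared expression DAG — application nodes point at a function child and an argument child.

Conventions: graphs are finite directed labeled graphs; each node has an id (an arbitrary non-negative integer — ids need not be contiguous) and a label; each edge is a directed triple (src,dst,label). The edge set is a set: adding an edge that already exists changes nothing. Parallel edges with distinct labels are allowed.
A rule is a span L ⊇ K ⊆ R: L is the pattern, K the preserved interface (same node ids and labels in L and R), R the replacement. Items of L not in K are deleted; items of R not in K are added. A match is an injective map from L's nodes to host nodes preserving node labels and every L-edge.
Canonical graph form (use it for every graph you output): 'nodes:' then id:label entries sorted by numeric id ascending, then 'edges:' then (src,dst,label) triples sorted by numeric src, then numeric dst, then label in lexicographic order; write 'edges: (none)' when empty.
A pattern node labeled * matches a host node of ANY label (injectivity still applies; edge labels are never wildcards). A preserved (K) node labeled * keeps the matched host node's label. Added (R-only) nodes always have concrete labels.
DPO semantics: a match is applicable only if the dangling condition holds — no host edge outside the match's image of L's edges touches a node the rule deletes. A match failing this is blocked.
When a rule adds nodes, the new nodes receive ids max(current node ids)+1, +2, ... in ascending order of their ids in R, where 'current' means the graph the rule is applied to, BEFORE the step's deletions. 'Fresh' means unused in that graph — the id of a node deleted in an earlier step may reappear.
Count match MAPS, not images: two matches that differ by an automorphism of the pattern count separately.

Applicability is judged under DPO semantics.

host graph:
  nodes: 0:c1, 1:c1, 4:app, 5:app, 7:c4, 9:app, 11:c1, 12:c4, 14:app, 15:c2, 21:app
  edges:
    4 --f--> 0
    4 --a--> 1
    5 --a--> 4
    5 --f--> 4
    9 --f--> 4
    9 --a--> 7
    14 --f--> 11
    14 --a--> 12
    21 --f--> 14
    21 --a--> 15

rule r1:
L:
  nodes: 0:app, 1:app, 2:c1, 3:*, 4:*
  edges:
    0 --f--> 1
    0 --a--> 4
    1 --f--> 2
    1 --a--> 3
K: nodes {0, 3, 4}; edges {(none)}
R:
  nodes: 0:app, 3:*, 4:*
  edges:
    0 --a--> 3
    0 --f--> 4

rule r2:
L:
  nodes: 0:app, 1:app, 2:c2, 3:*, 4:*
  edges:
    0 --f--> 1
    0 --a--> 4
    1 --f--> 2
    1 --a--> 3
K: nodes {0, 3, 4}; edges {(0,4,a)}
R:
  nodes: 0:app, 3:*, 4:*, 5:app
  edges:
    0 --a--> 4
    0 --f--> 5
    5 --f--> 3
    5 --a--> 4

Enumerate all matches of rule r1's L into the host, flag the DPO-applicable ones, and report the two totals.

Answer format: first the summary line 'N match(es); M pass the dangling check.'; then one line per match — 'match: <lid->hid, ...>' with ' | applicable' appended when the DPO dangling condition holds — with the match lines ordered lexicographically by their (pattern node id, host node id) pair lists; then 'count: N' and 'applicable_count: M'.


2 match(es); 1 pass the dangling check.
match: 0->9, 1->4, 2->0, 3->1, 4->7
match: 0->21, 1->14, 2->11, 3->12, 4->15 | applicable
count: 2
applicable_count: 1


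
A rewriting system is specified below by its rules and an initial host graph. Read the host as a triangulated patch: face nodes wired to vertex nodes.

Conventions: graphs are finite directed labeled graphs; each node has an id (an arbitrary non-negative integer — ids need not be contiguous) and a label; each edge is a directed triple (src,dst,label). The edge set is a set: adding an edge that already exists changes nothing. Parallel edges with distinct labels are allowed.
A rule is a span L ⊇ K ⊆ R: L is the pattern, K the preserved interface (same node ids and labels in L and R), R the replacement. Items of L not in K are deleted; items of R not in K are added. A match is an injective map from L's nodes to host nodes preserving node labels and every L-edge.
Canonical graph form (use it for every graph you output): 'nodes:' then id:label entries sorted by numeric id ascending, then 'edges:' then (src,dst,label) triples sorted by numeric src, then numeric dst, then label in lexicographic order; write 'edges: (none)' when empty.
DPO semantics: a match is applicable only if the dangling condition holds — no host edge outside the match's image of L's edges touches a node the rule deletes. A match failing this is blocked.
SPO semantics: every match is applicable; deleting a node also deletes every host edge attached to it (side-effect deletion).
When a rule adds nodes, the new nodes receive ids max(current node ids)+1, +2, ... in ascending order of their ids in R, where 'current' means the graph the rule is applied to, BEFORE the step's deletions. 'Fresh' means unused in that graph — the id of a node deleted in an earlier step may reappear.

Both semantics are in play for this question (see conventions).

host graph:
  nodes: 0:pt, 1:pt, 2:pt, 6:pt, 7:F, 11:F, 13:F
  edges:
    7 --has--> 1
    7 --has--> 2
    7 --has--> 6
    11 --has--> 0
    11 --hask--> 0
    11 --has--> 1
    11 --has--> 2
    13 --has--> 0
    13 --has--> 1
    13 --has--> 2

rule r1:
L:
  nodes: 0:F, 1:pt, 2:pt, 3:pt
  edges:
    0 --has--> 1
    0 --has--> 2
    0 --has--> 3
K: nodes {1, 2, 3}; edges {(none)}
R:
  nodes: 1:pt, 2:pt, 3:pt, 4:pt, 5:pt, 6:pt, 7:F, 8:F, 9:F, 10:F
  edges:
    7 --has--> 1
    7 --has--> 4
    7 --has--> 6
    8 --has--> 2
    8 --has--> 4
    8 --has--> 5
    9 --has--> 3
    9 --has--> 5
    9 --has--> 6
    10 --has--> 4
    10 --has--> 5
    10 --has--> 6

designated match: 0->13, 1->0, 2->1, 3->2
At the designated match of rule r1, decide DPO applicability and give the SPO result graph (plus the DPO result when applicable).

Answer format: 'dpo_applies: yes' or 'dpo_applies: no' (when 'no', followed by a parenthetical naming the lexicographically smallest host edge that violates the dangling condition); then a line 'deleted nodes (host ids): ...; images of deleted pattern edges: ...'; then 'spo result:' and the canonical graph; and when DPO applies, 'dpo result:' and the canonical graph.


dpo_applies: yes
deleted nodes (host ids): 13; images of deleted pattern edges: (13,0,has); (13,1,has); (13,2,has)
spo result:
nodes: 0:pt, 1:pt, 2:pt, 6:pt, 7:F, 11:F, 14:pt, 15:pt, 16:pt, 17:F, 18:F, 19:F, 20:F
edges: (7,1,has); (7,2,has); (7,6,has); (11,0,has); (11,0,hask); (11,1,has); (11,2,has); (17,0,has); (17,14,has); (17,16,has); (18,1,has); (18,14,has); (18,15,has); (19,2,has); (19,15,has); (19,16,has); (20,14,has); (20,15,has); (20,16,has)
dpo result:
nodes: 0:pt, 1:pt, 2:pt, 6:pt, 7:F, 11:F, 14:pt, 15:pt, 16:pt, 17:F, 18:F, 19:F, 20:F
edges: (7,1,has); (7,2,has); (7,6,has); (11,0,has); (11,0,hask); (11,1,has); (11,2,has); (17,0,has); (17,14,has); (17,16,has); (18,1,has); (18,14,has); (18,15,has); (19,2,has); (19,15,has); (19,16,has); (20,14,has); (20,15,has); (20,16,has)


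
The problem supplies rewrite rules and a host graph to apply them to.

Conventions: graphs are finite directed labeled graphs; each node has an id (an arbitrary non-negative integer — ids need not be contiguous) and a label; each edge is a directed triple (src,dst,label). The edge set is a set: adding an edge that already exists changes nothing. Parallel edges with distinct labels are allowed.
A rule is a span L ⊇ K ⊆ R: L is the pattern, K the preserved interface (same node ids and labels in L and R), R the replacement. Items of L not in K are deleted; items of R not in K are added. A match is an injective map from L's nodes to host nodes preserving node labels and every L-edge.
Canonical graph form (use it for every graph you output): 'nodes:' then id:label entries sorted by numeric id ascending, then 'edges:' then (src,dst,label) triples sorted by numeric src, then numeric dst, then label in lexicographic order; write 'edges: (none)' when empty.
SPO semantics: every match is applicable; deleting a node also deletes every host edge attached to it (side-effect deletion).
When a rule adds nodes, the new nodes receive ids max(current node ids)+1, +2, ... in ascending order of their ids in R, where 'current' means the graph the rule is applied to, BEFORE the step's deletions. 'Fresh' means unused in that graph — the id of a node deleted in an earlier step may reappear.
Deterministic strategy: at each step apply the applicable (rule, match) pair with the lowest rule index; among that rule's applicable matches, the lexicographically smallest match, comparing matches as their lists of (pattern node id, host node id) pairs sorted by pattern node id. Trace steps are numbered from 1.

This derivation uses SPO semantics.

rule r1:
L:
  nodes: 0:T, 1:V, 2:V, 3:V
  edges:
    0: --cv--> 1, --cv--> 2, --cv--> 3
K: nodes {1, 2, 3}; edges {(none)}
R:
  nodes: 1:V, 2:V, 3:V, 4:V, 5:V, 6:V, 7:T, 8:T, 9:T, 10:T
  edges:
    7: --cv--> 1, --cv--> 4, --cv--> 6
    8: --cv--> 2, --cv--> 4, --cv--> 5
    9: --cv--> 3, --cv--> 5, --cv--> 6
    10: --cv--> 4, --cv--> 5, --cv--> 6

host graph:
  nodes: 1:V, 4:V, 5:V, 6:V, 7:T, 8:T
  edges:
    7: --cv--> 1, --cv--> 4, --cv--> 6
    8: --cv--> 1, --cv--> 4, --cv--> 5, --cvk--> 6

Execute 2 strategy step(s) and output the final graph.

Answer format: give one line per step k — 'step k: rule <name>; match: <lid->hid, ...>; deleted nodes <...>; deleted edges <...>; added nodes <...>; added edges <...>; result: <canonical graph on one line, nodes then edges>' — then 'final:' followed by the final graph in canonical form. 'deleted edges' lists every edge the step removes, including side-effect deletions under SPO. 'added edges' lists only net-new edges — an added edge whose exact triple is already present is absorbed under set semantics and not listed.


step 1: rule r1; match: 0->7, 1->1, 2->4, 3->6; deleted nodes 7; deleted edges (7,1,cv); (7,4,cv); (7,6,cv); added nodes 9, 10, 11, 12, 13, 14, 15; added edges (12,1,cv); (12,9,cv); (12,11,cv); (13,4,cv); (13,9,cv); (13,10,cv); (14,6,cv); (14,10,cv); (14,11,cv); (15,9,cv); (15,10,cv); (15,11,cv); result: nodes: 1:V, 4:V, 5:V, 6:V, 8:T, 9:V, 10:V, 11:V, 12:T, 13:T, 14:T, 15:T edges: (8,1,cv); (8,4,cv); (8,5,cv); (8,6,cvk); (12,1,cv); (12,9,cv); (12,11,cv); (13,4,cv); (13,9,cv); (13,10,cv); (14,6,cv); (14,10,cv); (14,11,cv); (15,9,cv); (15,10,cv); (15,11,cv)
step 2: rule r1; match: 0->8, 1->1, 2->4, 3->5; deleted nodes 8; deleted edges (8,1,cv); (8,4,cv); (8,5,cv); (8,6,cvk); added nodes 16, 17, 18, 19, 20, 21, 22; added edges (19,1,cv); (19,16,cv); (19,18,cv); (20,4,cv); (20,16,cv); (20,17,cv); (21,5,cv); (21,17,cv); (21,18,cv); (22,16,cv); (22,17,cv); (22,18,cv); result: nodes: 1:V, 4:V, 5:V, 6:V, 9:V, 10:V, 11:V, 12:T, 13:T, 14:T, 15:T, 16:V, 17:V, 18:V, 19:T, 20:T, 21:T, 22:T edges: (12,1,cv); (12,9,cv); (12,11,cv); (13,4,cv); (13,9,cv); (13,10,cv); (14,6,cv); (14,10,cv); (14,11,cv); (15,9,cv); (15,10,cv); (15,11,cv); (19,1,cv); (19,16,cv); (19,18,cv); (20,4,cv); (20,16,cv); (20,17,cv); (21,5,cv); (21,17,cv); (21,18,cv); (22,16,cv); (22,17,cv); (22,18,cv)
final:
nodes: 1:V, 4:V, 5:V, 6:V, 9:V, 10:V, 11:V, 12:T, 13:T, 14:T, 15:T, 16:V, 17:V, 18:V, 19:T, 20:T, 21:T, 22:T
edges: (12,1,cv); (12,9,cv); (12,11,cv); (13,4,cv); (13,9,cv); (13,10,cv); (14,6,cv); (14,10,cv); (14,11,cv); (15,9,cv); (15,10,cv); (15,11,cv); (19,1,cv); (19,16,cv); (19,18,cv); (20,4,cv); (20,16,cv); (20,17,cv); (21,5,cv); (21,17,cv); (21,18,cv); (22,16,cv); (22,17,cv); (22,18,cv)


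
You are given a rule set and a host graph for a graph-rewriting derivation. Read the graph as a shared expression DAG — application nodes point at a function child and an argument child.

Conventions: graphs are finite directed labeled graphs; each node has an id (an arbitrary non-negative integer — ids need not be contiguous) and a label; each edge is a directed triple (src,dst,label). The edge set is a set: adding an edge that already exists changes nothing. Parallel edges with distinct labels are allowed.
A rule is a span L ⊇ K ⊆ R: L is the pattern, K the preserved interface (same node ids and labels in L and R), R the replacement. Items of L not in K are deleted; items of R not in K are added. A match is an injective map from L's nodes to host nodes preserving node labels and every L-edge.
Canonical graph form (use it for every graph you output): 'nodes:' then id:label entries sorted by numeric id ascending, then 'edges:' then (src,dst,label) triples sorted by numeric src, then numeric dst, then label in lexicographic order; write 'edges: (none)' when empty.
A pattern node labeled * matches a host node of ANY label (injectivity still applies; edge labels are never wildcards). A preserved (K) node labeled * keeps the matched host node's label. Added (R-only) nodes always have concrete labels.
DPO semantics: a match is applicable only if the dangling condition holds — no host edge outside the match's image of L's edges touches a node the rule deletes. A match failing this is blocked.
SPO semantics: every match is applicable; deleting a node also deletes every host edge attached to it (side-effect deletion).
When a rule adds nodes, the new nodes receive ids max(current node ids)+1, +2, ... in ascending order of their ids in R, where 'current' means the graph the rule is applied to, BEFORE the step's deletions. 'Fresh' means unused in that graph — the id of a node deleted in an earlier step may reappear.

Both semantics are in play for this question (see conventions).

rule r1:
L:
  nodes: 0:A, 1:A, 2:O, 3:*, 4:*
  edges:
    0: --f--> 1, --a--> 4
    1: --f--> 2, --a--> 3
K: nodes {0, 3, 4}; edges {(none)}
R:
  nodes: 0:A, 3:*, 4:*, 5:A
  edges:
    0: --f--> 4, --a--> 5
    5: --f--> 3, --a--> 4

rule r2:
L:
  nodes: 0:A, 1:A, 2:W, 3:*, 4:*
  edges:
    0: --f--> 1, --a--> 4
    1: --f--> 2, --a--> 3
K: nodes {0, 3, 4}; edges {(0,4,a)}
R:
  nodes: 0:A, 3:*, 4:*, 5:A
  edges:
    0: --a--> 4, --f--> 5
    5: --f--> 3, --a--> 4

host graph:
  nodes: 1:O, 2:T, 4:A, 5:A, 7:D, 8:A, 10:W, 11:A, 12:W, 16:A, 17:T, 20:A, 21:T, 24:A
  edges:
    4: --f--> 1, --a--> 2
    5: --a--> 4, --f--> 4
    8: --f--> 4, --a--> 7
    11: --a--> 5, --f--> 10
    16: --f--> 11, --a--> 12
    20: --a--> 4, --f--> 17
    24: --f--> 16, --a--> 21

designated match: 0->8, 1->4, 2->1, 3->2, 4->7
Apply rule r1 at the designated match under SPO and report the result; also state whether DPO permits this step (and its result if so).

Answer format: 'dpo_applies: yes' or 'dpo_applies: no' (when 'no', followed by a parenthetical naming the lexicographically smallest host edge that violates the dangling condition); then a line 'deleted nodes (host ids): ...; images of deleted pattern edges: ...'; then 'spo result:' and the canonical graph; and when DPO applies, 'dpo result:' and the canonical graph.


dpo_applies: no
(the rule deletes node 4, which keeps host edge (5,4,a) outside the match image — the dangling condition fails, DPO blocks; SPO proceeds and side-deletes such edges)
deleted nodes (host ids): 1, 4; images of deleted pattern edges: (4,1,f); (4,2,a); (8,4,f); (8,7,a)
spo result:
nodes: 2:T, 5:A, 7:D, 8:A, 10:W, 11:A, 12:W, 16:A, 17:T, 20:A, 21:T, 24:A, 25:A
edges: (8,7,f); (8,25,a); (11,5,a); (11,10,f); (16,11,f); (16,12,a); (20,17,f); (24,16,f); (24,21,a); (25,2,f); (25,7,a)


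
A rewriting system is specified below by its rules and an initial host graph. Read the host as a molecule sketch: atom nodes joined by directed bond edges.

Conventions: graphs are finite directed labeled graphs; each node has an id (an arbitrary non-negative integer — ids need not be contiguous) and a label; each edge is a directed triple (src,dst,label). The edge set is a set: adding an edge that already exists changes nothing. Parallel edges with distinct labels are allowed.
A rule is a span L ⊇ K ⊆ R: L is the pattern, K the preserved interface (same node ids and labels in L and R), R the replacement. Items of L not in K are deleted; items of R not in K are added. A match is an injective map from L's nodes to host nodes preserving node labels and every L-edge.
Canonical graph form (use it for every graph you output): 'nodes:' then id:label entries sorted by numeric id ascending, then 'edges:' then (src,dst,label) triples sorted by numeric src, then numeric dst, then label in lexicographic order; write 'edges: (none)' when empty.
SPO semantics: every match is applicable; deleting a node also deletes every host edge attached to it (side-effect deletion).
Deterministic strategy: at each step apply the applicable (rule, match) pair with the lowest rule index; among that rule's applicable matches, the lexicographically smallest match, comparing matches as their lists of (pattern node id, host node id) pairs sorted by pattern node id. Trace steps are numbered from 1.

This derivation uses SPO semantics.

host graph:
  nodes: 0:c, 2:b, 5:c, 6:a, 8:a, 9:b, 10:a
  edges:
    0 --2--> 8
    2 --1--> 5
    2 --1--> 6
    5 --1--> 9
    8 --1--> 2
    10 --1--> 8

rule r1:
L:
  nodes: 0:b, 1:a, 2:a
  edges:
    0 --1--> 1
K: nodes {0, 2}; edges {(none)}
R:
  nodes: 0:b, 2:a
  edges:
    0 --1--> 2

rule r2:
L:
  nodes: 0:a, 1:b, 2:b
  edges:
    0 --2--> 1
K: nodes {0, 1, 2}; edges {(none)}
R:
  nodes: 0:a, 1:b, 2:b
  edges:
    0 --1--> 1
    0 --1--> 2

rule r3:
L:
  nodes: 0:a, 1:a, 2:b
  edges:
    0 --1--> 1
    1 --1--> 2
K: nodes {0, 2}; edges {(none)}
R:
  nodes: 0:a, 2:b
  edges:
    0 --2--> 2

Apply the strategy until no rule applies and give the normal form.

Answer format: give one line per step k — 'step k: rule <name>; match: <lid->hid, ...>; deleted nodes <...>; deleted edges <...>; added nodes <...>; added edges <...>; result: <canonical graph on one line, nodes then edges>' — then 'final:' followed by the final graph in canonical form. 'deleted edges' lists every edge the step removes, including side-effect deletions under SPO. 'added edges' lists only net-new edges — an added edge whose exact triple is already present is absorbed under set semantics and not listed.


step 1: rule r1; match: 0->2, 1->6, 2->8; deleted nodes 6; deleted edges (2,6,1); added nodes (none); added edges (2,8,1); result: nodes: 0:c, 2:b, 5:c, 8:a, 9:b, 10:a edges: (0,8,2); (2,5,1); (2,8,1); (5,9,1); (8,2,1); (10,8,1)
step 2: rule r1; match: 0->2, 1->8, 2->10; deleted nodes 8; deleted edges (0,8,2); (2,8,1); (8,2,1); (10,8,1); added nodes (none); added edges (2,10,1); result: nodes: 0:c, 2:b, 5:c, 9:b, 10:a edges: (2,5,1); (2,10,1); (5,9,1)
final:
nodes: 0:c, 2:b, 5:c, 9:b, 10:a
edges: (2,5,1); (2,10,1); (5,9,1)


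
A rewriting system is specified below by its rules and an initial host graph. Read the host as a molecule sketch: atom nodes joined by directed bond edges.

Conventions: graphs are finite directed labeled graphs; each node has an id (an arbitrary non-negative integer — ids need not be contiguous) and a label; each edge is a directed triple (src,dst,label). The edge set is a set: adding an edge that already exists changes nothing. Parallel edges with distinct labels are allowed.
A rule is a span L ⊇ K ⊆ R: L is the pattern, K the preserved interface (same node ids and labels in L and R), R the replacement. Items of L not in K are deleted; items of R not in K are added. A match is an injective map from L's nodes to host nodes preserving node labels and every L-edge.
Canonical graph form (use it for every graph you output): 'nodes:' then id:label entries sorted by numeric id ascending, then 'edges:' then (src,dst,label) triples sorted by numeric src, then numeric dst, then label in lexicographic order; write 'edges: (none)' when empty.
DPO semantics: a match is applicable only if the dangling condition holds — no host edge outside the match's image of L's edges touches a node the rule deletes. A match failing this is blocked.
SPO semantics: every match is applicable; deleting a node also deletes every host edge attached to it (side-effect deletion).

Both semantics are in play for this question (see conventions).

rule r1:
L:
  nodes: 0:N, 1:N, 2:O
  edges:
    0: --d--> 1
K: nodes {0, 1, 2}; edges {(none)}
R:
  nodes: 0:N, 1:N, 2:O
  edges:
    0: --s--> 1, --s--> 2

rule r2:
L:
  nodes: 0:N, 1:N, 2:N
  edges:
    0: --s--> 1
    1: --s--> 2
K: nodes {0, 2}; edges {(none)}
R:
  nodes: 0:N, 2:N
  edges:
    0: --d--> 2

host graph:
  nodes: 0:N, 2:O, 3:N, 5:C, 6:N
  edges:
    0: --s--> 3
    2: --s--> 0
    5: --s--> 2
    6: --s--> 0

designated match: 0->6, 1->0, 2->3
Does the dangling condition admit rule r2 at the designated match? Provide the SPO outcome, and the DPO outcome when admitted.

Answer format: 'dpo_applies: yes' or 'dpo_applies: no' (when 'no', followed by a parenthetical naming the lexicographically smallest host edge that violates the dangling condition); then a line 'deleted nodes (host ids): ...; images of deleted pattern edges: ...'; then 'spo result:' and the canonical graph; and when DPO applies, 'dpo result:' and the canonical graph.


dpo_applies: no
(the rule deletes node 0, which keeps host edge (2,0,s) outside the match image — the dangling condition fails, DPO blocks; SPO proceeds and side-deletes such edges)
deleted nodes (host ids): 0; images of deleted pattern edges: (0,3,s); (6,0,s)
spo result:
nodes: 2:O, 3:N, 5:C, 6:N
edges: (5,2,s); (6,3,d)


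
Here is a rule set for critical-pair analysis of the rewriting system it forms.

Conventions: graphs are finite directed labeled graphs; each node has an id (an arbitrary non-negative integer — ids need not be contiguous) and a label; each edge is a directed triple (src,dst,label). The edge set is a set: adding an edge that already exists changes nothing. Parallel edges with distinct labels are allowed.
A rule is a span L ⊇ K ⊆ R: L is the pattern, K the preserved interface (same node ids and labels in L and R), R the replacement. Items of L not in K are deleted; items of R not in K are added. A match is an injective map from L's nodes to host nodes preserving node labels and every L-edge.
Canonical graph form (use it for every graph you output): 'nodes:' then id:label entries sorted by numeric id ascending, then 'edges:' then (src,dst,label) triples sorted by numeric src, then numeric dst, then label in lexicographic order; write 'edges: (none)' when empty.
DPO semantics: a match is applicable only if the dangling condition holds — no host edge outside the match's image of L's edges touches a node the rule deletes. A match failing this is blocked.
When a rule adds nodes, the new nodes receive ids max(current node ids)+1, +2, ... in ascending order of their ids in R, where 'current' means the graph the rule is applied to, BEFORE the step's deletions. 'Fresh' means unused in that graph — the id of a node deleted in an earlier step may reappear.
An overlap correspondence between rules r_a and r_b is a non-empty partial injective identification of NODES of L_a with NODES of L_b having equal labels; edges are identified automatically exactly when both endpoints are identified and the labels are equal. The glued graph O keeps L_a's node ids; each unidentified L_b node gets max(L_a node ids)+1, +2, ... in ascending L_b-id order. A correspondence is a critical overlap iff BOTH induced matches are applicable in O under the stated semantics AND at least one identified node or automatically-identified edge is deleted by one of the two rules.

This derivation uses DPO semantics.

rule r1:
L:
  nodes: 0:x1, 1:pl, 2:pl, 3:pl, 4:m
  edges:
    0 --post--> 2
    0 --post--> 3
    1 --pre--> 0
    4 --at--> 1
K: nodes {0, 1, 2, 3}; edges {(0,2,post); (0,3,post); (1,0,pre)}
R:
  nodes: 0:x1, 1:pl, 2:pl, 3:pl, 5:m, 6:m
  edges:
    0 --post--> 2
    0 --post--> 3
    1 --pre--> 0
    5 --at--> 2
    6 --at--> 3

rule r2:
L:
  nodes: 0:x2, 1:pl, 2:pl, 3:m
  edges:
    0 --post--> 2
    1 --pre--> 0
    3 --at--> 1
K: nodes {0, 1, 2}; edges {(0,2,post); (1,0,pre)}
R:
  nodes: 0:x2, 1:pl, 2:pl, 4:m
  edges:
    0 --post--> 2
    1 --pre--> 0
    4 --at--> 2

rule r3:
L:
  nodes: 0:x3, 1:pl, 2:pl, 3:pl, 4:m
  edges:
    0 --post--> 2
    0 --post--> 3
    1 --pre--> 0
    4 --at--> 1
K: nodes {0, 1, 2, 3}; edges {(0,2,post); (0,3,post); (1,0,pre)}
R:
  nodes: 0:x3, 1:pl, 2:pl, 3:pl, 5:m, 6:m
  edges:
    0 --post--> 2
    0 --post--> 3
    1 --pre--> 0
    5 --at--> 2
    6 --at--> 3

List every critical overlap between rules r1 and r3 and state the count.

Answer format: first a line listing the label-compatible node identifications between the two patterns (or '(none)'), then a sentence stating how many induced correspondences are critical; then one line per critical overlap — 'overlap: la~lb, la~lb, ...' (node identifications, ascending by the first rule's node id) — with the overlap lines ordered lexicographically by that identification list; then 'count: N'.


label-compatible node identifications between L(r1) and L(r3): 1~1, 1~2, 1~3, 2~1, 2~2, 2~3, 3~1, 3~2, 3~3, 4~4
7 of the induced correspondences are critical overlaps of r1 and r3.
overlap: 1~1, 2~2, 3~3, 4~4
overlap: 1~1, 2~2, 4~4
overlap: 1~1, 2~3, 3~2, 4~4
overlap: 1~1, 2~3, 4~4
overlap: 1~1, 3~2, 4~4
overlap: 1~1, 3~3, 4~4
overlap: 1~1, 4~4
count: 7


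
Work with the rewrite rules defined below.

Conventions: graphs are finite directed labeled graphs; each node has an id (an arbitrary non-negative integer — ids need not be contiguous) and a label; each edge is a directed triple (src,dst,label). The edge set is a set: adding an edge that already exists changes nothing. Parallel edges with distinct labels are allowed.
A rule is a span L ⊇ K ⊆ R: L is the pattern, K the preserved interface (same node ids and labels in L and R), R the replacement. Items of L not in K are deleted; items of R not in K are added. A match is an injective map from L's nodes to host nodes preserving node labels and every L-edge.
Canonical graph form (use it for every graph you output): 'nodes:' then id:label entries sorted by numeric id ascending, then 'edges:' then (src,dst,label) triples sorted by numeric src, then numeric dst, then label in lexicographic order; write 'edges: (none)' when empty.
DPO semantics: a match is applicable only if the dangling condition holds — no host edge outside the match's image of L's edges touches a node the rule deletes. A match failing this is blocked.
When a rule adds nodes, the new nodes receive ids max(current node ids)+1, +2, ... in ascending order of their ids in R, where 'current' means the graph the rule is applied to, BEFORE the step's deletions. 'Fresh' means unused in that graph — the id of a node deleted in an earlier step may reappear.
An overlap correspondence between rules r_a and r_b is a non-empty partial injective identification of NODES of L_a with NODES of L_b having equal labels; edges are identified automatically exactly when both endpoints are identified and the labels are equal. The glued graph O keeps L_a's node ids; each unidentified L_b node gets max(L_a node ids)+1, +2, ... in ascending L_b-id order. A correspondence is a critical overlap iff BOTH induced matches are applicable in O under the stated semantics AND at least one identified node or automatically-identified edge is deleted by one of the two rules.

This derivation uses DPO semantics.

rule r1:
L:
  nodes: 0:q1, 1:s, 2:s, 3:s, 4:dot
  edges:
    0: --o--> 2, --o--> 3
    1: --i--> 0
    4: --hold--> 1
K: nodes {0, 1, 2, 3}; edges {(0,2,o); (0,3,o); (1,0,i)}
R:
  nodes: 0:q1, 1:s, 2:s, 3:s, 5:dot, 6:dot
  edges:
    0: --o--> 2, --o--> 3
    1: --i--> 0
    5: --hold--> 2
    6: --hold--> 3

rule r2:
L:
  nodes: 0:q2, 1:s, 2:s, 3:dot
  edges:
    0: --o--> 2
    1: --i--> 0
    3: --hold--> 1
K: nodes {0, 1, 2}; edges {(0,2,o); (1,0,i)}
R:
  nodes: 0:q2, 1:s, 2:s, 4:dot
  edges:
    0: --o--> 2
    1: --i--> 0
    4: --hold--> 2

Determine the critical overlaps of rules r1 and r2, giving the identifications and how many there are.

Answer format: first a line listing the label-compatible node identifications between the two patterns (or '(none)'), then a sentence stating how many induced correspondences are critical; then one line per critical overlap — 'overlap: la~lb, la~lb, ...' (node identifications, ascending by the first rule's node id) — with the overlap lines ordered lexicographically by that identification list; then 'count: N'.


label-compatible node identifications between L(r1) and L(r2): 1~1, 1~2, 2~1, 2~2, 3~1, 3~2, 4~3
3 of the induced correspondences are critical overlaps of r1 and r2.
overlap: 1~1, 2~2, 4~3
overlap: 1~1, 3~2, 4~3
overlap: 1~1, 4~3
count: 3


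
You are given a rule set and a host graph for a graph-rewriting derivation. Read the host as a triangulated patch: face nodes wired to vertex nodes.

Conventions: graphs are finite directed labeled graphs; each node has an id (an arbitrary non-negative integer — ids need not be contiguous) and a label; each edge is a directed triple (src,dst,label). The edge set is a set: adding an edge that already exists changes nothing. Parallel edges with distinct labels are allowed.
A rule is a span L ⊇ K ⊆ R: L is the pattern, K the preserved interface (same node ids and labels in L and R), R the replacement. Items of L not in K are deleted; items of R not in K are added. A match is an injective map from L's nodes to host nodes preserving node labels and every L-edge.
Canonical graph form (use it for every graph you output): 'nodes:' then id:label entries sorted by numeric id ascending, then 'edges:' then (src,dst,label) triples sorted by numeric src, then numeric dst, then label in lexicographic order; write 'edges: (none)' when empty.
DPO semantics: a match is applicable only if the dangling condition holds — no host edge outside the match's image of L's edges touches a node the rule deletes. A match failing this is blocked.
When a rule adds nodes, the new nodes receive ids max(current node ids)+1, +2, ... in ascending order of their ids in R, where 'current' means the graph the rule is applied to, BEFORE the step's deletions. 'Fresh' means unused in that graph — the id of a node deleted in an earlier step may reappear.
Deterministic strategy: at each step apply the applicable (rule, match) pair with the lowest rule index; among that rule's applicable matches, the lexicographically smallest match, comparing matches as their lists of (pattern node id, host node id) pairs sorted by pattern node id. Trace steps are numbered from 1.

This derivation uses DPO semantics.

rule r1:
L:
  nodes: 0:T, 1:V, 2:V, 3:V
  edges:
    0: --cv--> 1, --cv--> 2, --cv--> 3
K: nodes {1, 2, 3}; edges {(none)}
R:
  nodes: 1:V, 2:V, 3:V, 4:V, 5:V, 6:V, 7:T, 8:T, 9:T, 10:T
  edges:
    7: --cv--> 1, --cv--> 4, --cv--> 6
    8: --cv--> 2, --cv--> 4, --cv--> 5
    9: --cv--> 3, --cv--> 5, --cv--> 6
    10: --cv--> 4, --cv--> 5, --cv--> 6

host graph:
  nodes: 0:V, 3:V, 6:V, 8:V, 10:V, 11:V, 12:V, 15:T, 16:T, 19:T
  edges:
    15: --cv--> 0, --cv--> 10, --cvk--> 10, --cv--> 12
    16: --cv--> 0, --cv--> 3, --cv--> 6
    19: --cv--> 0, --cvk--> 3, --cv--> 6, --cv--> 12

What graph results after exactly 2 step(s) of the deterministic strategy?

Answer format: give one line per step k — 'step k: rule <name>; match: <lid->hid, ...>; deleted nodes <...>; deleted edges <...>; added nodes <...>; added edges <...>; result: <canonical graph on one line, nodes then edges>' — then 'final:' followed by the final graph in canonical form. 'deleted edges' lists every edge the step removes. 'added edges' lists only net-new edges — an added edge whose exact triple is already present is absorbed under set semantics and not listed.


step 1: rule r1; match: 0->16, 1->0, 2->3, 3->6; deleted nodes 16; deleted edges (16,0,cv); (16,3,cv); (16,6,cv); added nodes 20, 21, 22, 23, 24, 25, 26; added edges (23,0,cv); (23,20,cv); (23,22,cv); (24,3,cv); (24,20,cv); (24,21,cv); (25,6,cv); (25,21,cv); (25,22,cv); (26,20,cv); (26,21,cv); (26,22,cv); result: nodes: 0:V, 3:V, 6:V, 8:V, 10:V, 11:V, 12:V, 15:T, 19:T, 20:V, 21:V, 22:V, 23:T, 24:T, 25:T, 26:T edges: (15,0,cv); (15,10,cv); (15,10,cvk); (15,12,cv); (19,0,cv); (19,3,cvk); (19,6,cv); (19,12,cv); (23,0,cv); (23,20,cv); (23,22,cv); (24,3,cv); (24,20,cv); (24,21,cv); (25,6,cv); (25,21,cv); (25,22,cv); (26,20,cv); (26,21,cv); (26,22,cv)
step 2: rule r1; match: 0->23, 1->0, 2->20, 3->22; deleted nodes 23; deleted edges (23,0,cv); (23,20,cv); (23,22,cv); added nodes 27, 28, 29, 30, 31, 32, 33; added edges (30,0,cv); (30,27,cv); (30,29,cv); (31,20,cv); (31,27,cv); (31,28,cv); (32,22,cv); (32,28,cv); (32,29,cv); (33,27,cv); (33,28,cv); (33,29,cv); result: nodes: 0:V, 3:V, 6:V, 8:V, 10:V, 11:V, 12:V, 15:T, 19:T, 20:V, 21:V, 22:V, 24:T, 25:T, 26:T, 27:V, 28:V, 29:V, 30:T, 31:T, 32:T, 33:T edges: (15,0,cv); (15,10,cv); (15,10,cvk); (15,12,cv); (19,0,cv); (19,3,cvk); (19,6,cv); (19,12,cv); (24,3,cv); (24,20,cv); (24,21,cv); (25,6,cv); (25,21,cv); (25,22,cv); (26,20,cv); (26,21,cv); (26,22,cv); (30,0,cv); (30,27,cv); (30,29,cv); (31,20,cv); (31,27,cv); (31,28,cv); (32,22,cv); (32,28,cv); (32,29,cv); (33,27,cv); (33,28,cv); (33,29,cv)
final:
nodes: 0:V, 3:V, 6:V, 8:V, 10:V, 11:V, 12:V, 15:T, 19:T, 20:V, 21:V, 22:V, 24:T, 25:T, 26:T, 27:V, 28:V, 29:V, 30:T, 31:T, 32:T, 33:T
edges: (15,0,cv); (15,10,cv); (15,10,cvk); (15,12,cv); (19,0,cv); (19,3,cvk); (19,6,cv); (19,12,cv); (24,3,cv); (24,20,cv); (24,21,cv); (25,6,cv); (25,21,cv); (25,22,cv); (26,20,cv); (26,21,cv); (26,22,cv); (30,0,cv); (30,27,cv); (30,29,cv); (31,20,cv); (31,27,cv); (31,28,cv); (32,22,cv); (32,28,cv); (32,29,cv); (33,27,cv); (33,28,cv); (33,29,cv)
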